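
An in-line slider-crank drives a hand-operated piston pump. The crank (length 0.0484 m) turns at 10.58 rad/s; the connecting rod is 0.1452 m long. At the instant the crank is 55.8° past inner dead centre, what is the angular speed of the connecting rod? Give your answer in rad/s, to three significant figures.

ω = 10.58 rad/s
The rod makes angle φ with the slider axis where L sinφ = r sinθ; differentiating, L cosφ·φ̇ = r ω cosθ.
L cosφ = √(L² − r² sin²θ) = 0.13957 m.
|ω_rod| = r ω |cosθ| / √(L² − r² sin²θ) = 0.0484·10.58·0.56208/0.13957 = 2.0622 rad/s.

2.06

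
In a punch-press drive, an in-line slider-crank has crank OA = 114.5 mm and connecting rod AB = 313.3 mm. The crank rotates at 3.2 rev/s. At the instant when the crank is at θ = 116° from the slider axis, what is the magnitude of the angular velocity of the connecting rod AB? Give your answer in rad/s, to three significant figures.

3.41

ω = 20.11 rad/s (converted from 3.2 rev/s).
The rod makes angle φ with the slider axis where L sinφ = r sinθ; differentiating, L cosφ·φ̇ = r ω cosθ.
L cosφ = √(L² − r² sin²θ) = 0.29592 m.
|ω_rod| = r ω |cosθ| / √(L² − r² sin²θ) = 0.1145·20.11·0.43837/0.29592 = 3.4104 rad/s.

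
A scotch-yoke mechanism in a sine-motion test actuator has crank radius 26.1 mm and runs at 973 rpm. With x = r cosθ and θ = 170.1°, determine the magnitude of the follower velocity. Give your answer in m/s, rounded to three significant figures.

ω = 101.9 rad/s (from 973 rpm).
x = r cosθ ⇒ ẋ = −rω sinθ.
|v| = rω|sinθ| = 0.0261·101.9·|sin 170.1°| = 0.45723 m/s.

0.457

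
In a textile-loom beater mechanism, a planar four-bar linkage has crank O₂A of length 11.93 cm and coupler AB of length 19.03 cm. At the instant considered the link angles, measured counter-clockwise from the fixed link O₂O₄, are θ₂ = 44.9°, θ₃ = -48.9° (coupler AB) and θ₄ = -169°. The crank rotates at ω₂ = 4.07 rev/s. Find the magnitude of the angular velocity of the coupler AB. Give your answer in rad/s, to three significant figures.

ω₂ = 25.57 rad/s (from 4.07 rev/s).
Differentiating the loop-closure r₂e^{iθ₂}+r₃e^{iθ₃}=r₁+r₄e^{iθ₄} gives r₂ω₂e^{iθ₂}+r₃ω₃e^{iθ₃}=r₄ω₄e^{iθ₄}.
Eliminating the other unknown: ω₃ = r₂ω₂ sin(θ₄−θ₂) / [r₃ sin(θ₃−θ₄)].
Numerator sine = +0.55775; denominator sine = +0.86515.
Result = 0.1193·25.57·(+0.55775) / (0.1903·(+0.86515)) = +10.335 rad/s; magnitude 10.335 rad/s.

10.3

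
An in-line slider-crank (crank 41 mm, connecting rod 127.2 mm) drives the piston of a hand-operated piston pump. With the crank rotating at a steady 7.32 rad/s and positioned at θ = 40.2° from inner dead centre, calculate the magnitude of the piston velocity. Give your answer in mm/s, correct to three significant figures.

242

ω = 7.32 rad/s
For an in-line slider-crank, x = r cosθ + √(L² − r² sin²θ), so v = −rω sinθ·[1 + r cosθ/√(L² − r² sin²θ)].
With r = 0.041 m, L = 0.1272 m, θ = 40.2°: √(L² − r² sin²θ) = 0.12442 m.
v = −0.041·7.32·0.64546·[1 + 0.041·0.76380/0.12442] = -0.24247 m/s.
|v| = 0.24247 m/s = 242.47 mm/s.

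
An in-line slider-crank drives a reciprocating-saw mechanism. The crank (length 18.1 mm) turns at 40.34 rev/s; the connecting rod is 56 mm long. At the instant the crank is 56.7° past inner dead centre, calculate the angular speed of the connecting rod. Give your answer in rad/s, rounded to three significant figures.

46.7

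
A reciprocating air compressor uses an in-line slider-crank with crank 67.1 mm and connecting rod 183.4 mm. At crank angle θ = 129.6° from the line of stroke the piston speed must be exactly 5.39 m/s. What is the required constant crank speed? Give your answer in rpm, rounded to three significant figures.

1320

For an in-line slider-crank, |v_piston| = rω|sinθ|·[1 + r cosθ/√(L² − r² sin²θ)].
With r = 0.0671 m, L = 0.1834 m, θ = 129.6°: the bracketed kinematic factor |dx/dθ| = 0.039134 m.
ω = v/|dx/dθ| = 5.39/0.039134 = 137.73 rad/s.
N = 60ω/(2π) = 1315.2 rpm.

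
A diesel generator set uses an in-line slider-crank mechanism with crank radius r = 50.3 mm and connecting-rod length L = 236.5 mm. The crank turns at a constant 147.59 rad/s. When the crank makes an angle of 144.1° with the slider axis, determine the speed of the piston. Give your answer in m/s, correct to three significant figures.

ω = 147.6 rad/s
For an in-line slider-crank, x = r cosθ + √(L² − r² sin²θ), so v = −rω sinθ·[1 + r cosθ/√(L² − r² sin²θ)].
With r = 0.0503 m, L = 0.2365 m, θ = 144.1°: √(L² − r² sin²θ) = 0.23465 m.
v = −0.0503·147.6·0.58637·[1 + 0.0503·-0.81004/0.23465] = -3.5972 m/s.
|v| = 3.5972 m/s.

3.60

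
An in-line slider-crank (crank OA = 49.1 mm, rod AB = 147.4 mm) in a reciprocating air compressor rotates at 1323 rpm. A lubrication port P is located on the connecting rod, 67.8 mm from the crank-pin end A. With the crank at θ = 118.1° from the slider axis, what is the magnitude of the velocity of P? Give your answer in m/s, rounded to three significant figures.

5.81

ω = 138.5 rad/s.  Crank-pin speed |V_A| = rω = 6.8025 m/s, perpendicular to OA.
Rod angle: sinφ = −(r/L) sinθ ⇒ φ = -17.088°; ω_rod = −rω cosθ/√(L²−r²sin²θ) = +22.741 rad/s.
V_P = V_A + ω_rod × AP, with AP = 0.0678 m along the rod.
Components: V_Px = −rω sinθ − a·ω_rod·sinφ = -5.5476 m/s;  V_Py = rω cosθ + a·ω_rod·cosφ = -1.7303 m/s.
|V_P| = √(V_Px² + V_Py²) = 5.8112 m/s.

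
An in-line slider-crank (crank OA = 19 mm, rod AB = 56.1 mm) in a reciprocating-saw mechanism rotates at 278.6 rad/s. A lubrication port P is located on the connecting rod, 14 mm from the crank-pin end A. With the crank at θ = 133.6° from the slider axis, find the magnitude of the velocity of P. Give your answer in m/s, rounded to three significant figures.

ω = 278.6 rad/s.  Crank-pin speed |V_A| = rω = 5.2934 m/s, perpendicular to OA.
Rod angle: sinφ = −(r/L) sinθ ⇒ φ = -14.197°; ω_rod = −rω cosθ/√(L²−r²sin²θ) = +67.12 rad/s.
V_P = V_A + ω_rod × AP, with AP = 0.014 m along the rod.
Components: V_Px = −rω sinθ − a·ω_rod·sinφ = -3.6029 m/s;  V_Py = rω cosθ + a·ω_rod·cosφ = -2.7395 m/s.
|V_P| = √(V_Px² + V_Py²) = 4.5261 m/s.

4.53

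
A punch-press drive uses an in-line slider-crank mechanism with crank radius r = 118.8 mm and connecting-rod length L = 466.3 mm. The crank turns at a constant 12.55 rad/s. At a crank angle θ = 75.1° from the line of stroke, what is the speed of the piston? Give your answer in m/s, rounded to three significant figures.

1.54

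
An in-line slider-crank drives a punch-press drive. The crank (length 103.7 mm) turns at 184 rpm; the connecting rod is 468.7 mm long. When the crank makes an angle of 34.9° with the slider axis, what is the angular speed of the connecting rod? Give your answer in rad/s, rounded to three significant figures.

ω = 19.27 rad/s (converted from 184 rpm).
The rod makes angle φ with the slider axis where L sinφ = r sinθ; differentiating, L cosφ·φ̇ = r ω cosθ.
L cosφ = √(L² − r² sin²θ) = 0.46493 m.
|ω_rod| = r ω |cosθ| / √(L² − r² sin²θ) = 0.1037·19.27·0.82015/0.46493 = 3.5248 rad/s.

3.52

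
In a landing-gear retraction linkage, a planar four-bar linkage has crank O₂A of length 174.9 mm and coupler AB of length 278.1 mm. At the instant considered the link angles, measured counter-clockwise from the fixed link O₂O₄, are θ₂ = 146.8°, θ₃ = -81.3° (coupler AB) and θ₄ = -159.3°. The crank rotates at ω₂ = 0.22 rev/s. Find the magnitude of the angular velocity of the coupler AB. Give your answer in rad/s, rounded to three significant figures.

ω₂ = 1.382 rad/s (from 0.22 rev/s).
Differentiating the loop-closure r₂e^{iθ₂}+r₃e^{iθ₃}=r₁+r₄e^{iθ₄} gives r₂ω₂e^{iθ₂}+r₃ω₃e^{iθ₃}=r₄ω₄e^{iθ₄}.
Eliminating the other unknown: ω₃ = r₂ω₂ sin(θ₄−θ₂) / [r₃ sin(θ₃−θ₄)].
Numerator sine = +0.80799; denominator sine = +0.97815.
Result = 0.1749·1.382·(+0.80799) / (0.2781·(+0.97815)) = +0.71811 rad/s; magnitude 0.71811 rad/s.

0.718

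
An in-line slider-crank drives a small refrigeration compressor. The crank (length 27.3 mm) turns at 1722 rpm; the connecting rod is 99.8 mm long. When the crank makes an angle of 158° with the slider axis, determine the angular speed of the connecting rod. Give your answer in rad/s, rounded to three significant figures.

ω = 180.3 rad/s (converted from 1722 rpm).
The rod makes angle φ with the slider axis where L sinφ = r sinθ; differentiating, L cosφ·φ̇ = r ω cosθ.
L cosφ = √(L² − r² sin²θ) = 0.099275 m.
|ω_rod| = r ω |cosθ| / √(L² − r² sin²θ) = 0.0273·180.3·0.92718/0.099275 = 45.978 rad/s.

46.0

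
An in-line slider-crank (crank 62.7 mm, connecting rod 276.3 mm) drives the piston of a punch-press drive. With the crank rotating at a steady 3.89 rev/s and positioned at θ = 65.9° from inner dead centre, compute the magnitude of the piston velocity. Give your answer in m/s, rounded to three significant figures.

1.53

ω = 2π·3.89 = 24.44 rad/s
For an in-line slider-crank, x = r cosθ + √(L² − r² sin²θ), so v = −rω sinθ·[1 + r cosθ/√(L² − r² sin²θ)].
With r = 0.0627 m, L = 0.2763 m, θ = 65.9°: √(L² − r² sin²θ) = 0.27031 m.
v = −0.0627·24.44·0.91283·[1 + 0.0627·0.40833/0.27031] = -1.5314 m/s.
|v| = 1.5314 m/s.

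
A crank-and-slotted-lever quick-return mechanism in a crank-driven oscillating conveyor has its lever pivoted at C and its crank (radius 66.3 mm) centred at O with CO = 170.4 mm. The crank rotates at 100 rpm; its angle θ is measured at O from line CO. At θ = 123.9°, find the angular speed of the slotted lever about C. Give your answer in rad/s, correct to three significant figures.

ω = 10.47 rad/s (from 100 rpm).
Crank pin A relative to C: A = (d + r cosθ, r sinθ); lever angle φ = atan2(r sinθ, d + r cosθ).
Differentiating tanφ: φ̇ = rω(d cosθ + r)/(d² + r² + 2dr cosθ).
d² + r² + 2dr cosθ = |CA|² = 0.0208296 m²;  d cosθ + r = -0.02874 m.
|ω_lever| = |0.0663·10.47·-0.02874| / 0.0208296 = 0.95795 rad/s.

0.958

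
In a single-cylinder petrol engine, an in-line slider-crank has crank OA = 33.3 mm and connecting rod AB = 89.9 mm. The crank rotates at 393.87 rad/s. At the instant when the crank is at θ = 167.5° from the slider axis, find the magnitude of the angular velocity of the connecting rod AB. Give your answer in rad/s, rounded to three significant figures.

ω = 393.9 rad/s
The rod makes angle φ with the slider axis where L sinφ = r sinθ; differentiating, L cosφ·φ̇ = r ω cosθ.
L cosφ = √(L² − r² sin²θ) = 0.089611 m.
|ω_rod| = r ω |cosθ| / √(L² − r² sin²θ) = 0.0333·393.9·0.97630/0.089611 = 142.9 rad/s.

143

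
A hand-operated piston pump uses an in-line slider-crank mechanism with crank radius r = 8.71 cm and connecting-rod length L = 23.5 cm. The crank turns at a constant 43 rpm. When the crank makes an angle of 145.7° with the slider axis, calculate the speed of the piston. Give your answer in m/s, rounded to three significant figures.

ω = 2π·43/60 = 4.503 rad/s
For an in-line slider-crank, x = r cosθ + √(L² − r² sin²θ), so v = −rω sinθ·[1 + r cosθ/√(L² − r² sin²θ)].
With r = 0.0871 m, L = 0.235 m, θ = 145.7°: √(L² − r² sin²θ) = 0.22982 m.
v = −0.0871·4.503·0.56353·[1 + 0.0871·-0.82610/0.22982] = -0.15182 m/s.
|v| = 0.15182 m/s.

0.152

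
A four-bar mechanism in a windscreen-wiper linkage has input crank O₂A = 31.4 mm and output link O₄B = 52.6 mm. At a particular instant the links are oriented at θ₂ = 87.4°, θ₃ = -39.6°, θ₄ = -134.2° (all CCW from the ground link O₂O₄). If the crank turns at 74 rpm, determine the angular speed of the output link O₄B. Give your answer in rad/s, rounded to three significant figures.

3.71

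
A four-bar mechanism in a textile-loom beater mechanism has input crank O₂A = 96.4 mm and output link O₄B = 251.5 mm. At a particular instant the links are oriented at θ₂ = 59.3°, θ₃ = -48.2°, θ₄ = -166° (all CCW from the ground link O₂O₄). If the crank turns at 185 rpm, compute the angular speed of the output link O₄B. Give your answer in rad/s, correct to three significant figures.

8.01

ω₂ = 19.37 rad/s (from 185 rpm).
Differentiating the loop-closure r₂e^{iθ₂}+r₃e^{iθ₃}=r₁+r₄e^{iθ₄} gives r₂ω₂e^{iθ₂}+r₃ω₃e^{iθ₃}=r₄ω₄e^{iθ₄}.
Eliminating the other unknown: ω₄ = r₂ω₂ sin(θ₂−θ₃) / [r₄ sin(θ₄−θ₃)].
Numerator sine = +0.95372; denominator sine = -0.88458.
Result = 0.0964·19.37·(+0.95372) / (0.2515·(-0.88458)) = -8.0061 rad/s; magnitude 8.0061 rad/s.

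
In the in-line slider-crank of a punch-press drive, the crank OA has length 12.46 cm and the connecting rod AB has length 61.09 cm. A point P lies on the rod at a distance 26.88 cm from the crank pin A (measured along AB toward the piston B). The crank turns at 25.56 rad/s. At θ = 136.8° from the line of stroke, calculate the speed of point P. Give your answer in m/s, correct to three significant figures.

2.42

ω = 25.56 rad/s.  Crank-pin speed |V_A| = rω = 3.1848 m/s, perpendicular to OA.
Rod angle: sinφ = −(r/L) sinθ ⇒ φ = -8.026°; ω_rod = −rω cosθ/√(L²−r²sin²θ) = +3.8379 rad/s.
V_P = V_A + ω_rod × AP, with AP = 0.2688 m along the rod.
Components: V_Px = −rω sinθ − a·ω_rod·sinφ = -2.0361 m/s;  V_Py = rω cosθ + a·ω_rod·cosφ = -1.3001 m/s.
|V_P| = √(V_Px² + V_Py²) = 2.4158 m/s.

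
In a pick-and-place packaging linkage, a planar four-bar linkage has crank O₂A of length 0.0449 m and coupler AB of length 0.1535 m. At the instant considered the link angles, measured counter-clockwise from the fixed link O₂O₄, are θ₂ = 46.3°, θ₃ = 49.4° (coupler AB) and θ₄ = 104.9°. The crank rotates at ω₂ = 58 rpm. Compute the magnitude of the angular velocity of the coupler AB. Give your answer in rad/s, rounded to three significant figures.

1.84

ω₂ = 6.074 rad/s (from 58 rpm).
Differentiating the loop-closure r₂e^{iθ₂}+r₃e^{iθ₃}=r₁+r₄e^{iθ₄} gives r₂ω₂e^{iθ₂}+r₃ω₃e^{iθ₃}=r₄ω₄e^{iθ₄}.
Eliminating the other unknown: ω₃ = r₂ω₂ sin(θ₄−θ₂) / [r₃ sin(θ₃−θ₄)].
Numerator sine = +0.85355; denominator sine = -0.82413.
Result = 0.0449·6.074·(+0.85355) / (0.1535·(-0.82413)) = -1.8401 rad/s; magnitude 1.8401 rad/s.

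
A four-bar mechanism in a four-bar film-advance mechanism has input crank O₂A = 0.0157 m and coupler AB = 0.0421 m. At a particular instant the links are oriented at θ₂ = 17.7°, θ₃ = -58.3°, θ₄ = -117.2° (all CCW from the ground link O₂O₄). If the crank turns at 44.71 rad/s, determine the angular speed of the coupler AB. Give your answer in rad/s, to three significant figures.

13.8

ω₂ = 44.71 rad/s
Differentiating the loop-closure r₂e^{iθ₂}+r₃e^{iθ₃}=r₁+r₄e^{iθ₄} gives r₂ω₂e^{iθ₂}+r₃ω₃e^{iθ₃}=r₄ω₄e^{iθ₄}.
Eliminating the other unknown: ω₃ = r₂ω₂ sin(θ₄−θ₂) / [r₃ sin(θ₃−θ₄)].
Numerator sine = -0.70834; denominator sine = +0.85627.
Result = 0.0157·44.71·(-0.70834) / (0.0421·(+0.85627)) = -13.793 rad/s; magnitude 13.793 rad/s.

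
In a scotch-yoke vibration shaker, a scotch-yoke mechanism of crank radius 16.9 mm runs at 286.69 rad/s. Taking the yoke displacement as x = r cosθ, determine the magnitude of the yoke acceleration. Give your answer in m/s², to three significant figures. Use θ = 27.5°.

ω = 286.7 rad/s
x = r cosθ ⇒ ẍ = −rω² cosθ (ω constant).
|a| = rω²|cosθ| = 0.0169·(286.7)²·|cos 27.5°| = 1232.1 m/s².

1230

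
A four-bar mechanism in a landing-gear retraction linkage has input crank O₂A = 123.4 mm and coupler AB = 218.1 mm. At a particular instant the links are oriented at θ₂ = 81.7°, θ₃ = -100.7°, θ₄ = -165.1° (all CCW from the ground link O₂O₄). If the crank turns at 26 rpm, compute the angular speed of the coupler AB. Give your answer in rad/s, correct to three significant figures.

1.57

ω₂ = 2.723 rad/s (from 26 rpm).
Differentiating the loop-closure r₂e^{iθ₂}+r₃e^{iθ₃}=r₁+r₄e^{iθ₄} gives r₂ω₂e^{iθ₂}+r₃ω₃e^{iθ₃}=r₄ω₄e^{iθ₄}.
Eliminating the other unknown: ω₃ = r₂ω₂ sin(θ₄−θ₂) / [r₃ sin(θ₃−θ₄)].
Numerator sine = +0.91914; denominator sine = +0.90183.
Result = 0.1234·2.723·(+0.91914) / (0.2181·(+0.90183)) = +1.5701 rad/s; magnitude 1.5701 rad/s.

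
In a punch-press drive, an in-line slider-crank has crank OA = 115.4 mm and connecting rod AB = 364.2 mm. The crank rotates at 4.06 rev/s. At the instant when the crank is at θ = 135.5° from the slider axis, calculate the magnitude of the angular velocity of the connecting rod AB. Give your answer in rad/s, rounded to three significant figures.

ω = 25.51 rad/s (converted from 4.06 rev/s).
The rod makes angle φ with the slider axis where L sinφ = r sinθ; differentiating, L cosφ·φ̇ = r ω cosθ.
L cosφ = √(L² − r² sin²θ) = 0.3551 m.
|ω_rod| = r ω |cosθ| / √(L² − r² sin²θ) = 0.1154·25.51·0.71325/0.3551 = 5.9129 rad/s.

5.91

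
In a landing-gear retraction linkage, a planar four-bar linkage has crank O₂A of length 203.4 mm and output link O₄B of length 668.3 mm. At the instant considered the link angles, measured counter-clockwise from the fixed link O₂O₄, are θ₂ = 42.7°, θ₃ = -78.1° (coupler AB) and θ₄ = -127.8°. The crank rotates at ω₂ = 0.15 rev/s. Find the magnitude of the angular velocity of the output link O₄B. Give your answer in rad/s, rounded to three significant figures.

ω₂ = 0.9425 rad/s (from 0.15 rev/s).
Differentiating the loop-closure r₂e^{iθ₂}+r₃e^{iθ₃}=r₁+r₄e^{iθ₄} gives r₂ω₂e^{iθ₂}+r₃ω₃e^{iθ₃}=r₄ω₄e^{iθ₄}.
Eliminating the other unknown: ω₄ = r₂ω₂ sin(θ₂−θ₃) / [r₄ sin(θ₄−θ₃)].
Numerator sine = +0.85896; denominator sine = -0.76267.
Result = 0.2034·0.9425·(+0.85896) / (0.6683·(-0.76267)) = -0.32306 rad/s; magnitude 0.32306 rad/s.

0.323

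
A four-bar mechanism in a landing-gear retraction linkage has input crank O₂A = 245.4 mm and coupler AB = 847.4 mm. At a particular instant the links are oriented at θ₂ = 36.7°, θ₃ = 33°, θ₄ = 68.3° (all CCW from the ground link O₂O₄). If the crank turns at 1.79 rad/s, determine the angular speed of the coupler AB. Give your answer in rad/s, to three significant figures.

0.470

ω₂ = 1.79 rad/s
Differentiating the loop-closure r₂e^{iθ₂}+r₃e^{iθ₃}=r₁+r₄e^{iθ₄} gives r₂ω₂e^{iθ₂}+r₃ω₃e^{iθ₃}=r₄ω₄e^{iθ₄}.
Eliminating the other unknown: ω₃ = r₂ω₂ sin(θ₄−θ₂) / [r₃ sin(θ₃−θ₄)].
Numerator sine = +0.52399; denominator sine = -0.57786.
Result = 0.2454·1.79·(+0.52399) / (0.8474·(-0.57786)) = -0.47004 rad/s; magnitude 0.47004 rad/s.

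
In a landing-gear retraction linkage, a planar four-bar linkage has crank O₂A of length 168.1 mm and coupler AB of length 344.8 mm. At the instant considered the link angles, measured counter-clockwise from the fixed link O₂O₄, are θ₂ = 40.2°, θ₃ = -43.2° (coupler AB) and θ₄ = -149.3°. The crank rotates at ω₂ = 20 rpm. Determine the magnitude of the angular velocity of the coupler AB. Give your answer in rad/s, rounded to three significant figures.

0.175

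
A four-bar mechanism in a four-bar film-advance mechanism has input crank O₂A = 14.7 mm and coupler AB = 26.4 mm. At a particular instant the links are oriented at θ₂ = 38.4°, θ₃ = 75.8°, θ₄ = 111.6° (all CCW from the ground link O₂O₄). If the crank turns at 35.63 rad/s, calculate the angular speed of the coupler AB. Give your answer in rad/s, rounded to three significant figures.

32.5

ω₂ = 35.63 rad/s
Differentiating the loop-closure r₂e^{iθ₂}+r₃e^{iθ₃}=r₁+r₄e^{iθ₄} gives r₂ω₂e^{iθ₂}+r₃ω₃e^{iθ₃}=r₄ω₄e^{iθ₄}.
Eliminating the other unknown: ω₃ = r₂ω₂ sin(θ₄−θ₂) / [r₃ sin(θ₃−θ₄)].
Numerator sine = +0.95732; denominator sine = -0.58496.
Result = 0.0147·35.63·(+0.95732) / (0.0264·(-0.58496)) = -32.468 rad/s; magnitude 32.468 rad/s.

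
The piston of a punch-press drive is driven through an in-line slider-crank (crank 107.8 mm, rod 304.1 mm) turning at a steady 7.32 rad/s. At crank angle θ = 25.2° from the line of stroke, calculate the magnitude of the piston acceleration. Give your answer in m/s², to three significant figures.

ω = 7.32 rad/s
x(θ) = r cosθ + √(L² − r² sin²θ); with ω constant, a = ω²·d²x/dθ².
d²x/dθ² = −r cosθ − r²(cos2θ)/√u − r⁴ sin²2θ/(4u^{3/2}),  u = L² − r² sin²θ = 0.0903701 m².
Substituting r = 0.1078 m, L = 0.3041 m, θ = 25.2°: d²x/dθ² = -0.12292 m.
a = ω²·d²x/dθ² = (7.32)²·(-0.12292) = -6.5863 m/s²;  |a| = 6.5863 m/s².

6.59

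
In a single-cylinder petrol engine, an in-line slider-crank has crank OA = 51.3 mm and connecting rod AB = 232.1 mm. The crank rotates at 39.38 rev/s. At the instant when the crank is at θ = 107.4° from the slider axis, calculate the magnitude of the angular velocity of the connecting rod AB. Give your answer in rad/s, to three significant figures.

16.7

ω = 247.4 rad/s (converted from 39.38 rev/s).
The rod makes angle φ with the slider axis where L sinφ = r sinθ; differentiating, L cosφ·φ̇ = r ω cosθ.
L cosφ = √(L² − r² sin²θ) = 0.22688 m.
|ω_rod| = r ω |cosθ| / √(L² − r² sin²θ) = 0.0513·247.4·0.29904/0.22688 = 16.731 rad/s.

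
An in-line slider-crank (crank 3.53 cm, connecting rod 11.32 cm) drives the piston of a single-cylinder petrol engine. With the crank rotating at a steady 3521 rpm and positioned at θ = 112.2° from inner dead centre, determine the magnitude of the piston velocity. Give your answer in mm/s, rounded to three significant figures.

ω = 2π·3521/60 = 368.7 rad/s
For an in-line slider-crank, x = r cosθ + √(L² − r² sin²θ), so v = −rω sinθ·[1 + r cosθ/√(L² − r² sin²θ)].
With r = 0.0353 m, L = 0.1132 m, θ = 112.2°: √(L² − r² sin²θ) = 0.10838 m.
v = −0.0353·368.7·0.92587·[1 + 0.0353·-0.37784/0.10838] = -10.568 m/s.
|v| = 10.568 m/s = 10568 mm/s.

10600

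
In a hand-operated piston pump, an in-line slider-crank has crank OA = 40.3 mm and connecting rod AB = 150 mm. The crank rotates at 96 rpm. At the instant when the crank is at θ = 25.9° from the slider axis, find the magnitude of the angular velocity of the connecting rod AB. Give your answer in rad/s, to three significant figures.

ω = 10.05 rad/s (converted from 96 rpm).
The rod makes angle φ with the slider axis where L sinφ = r sinθ; differentiating, L cosφ·φ̇ = r ω cosθ.
L cosφ = √(L² − r² sin²θ) = 0.14896 m.
|ω_rod| = r ω |cosθ| / √(L² − r² sin²θ) = 0.0403·10.05·0.89956/0.14896 = 2.4465 rad/s.

2.45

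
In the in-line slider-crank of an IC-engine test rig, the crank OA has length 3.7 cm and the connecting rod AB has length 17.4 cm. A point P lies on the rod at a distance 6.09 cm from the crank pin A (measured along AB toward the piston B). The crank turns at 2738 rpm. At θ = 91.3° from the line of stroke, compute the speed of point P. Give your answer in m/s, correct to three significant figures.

ω = 286.7 rad/s.  Crank-pin speed |V_A| = rω = 10.609 m/s, perpendicular to OA.
Rod angle: sinφ = −(r/L) sinθ ⇒ φ = -12.274°; ω_rod = −rω cosθ/√(L²−r²sin²θ) = +1.4156 rad/s.
V_P = V_A + ω_rod × AP, with AP = 0.0609 m along the rod.
Components: V_Px = −rω sinθ − a·ω_rod·sinφ = -10.588 m/s;  V_Py = rω cosθ + a·ω_rod·cosφ = -0.15644 m/s.
|V_P| = √(V_Px² + V_Py²) = 10.589 m/s.

10.6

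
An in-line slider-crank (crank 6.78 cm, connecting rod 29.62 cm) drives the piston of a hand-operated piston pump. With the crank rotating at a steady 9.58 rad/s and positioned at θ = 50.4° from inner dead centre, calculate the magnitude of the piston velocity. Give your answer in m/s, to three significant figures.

ω = 9.58 rad/s
For an in-line slider-crank, x = r cosθ + √(L² − r² sin²θ), so v = −rω sinθ·[1 + r cosθ/√(L² − r² sin²θ)].
With r = 0.0678 m, L = 0.2962 m, θ = 50.4°: √(L² − r² sin²θ) = 0.29156 m.
v = −0.0678·9.58·0.77051·[1 + 0.0678·0.63742/0.29156] = -0.57465 m/s.
|v| = 0.57465 m/s.

0.575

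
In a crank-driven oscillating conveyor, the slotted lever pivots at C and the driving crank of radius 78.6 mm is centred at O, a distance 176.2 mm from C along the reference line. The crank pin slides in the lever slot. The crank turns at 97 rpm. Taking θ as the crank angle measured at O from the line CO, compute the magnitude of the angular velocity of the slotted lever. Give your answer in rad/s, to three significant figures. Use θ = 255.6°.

ω = 10.16 rad/s (from 97 rpm).
Crank pin A relative to C: A = (d + r cosθ, r sinθ); lever angle φ = atan2(r sinθ, d + r cosθ).
Differentiating tanφ: φ̇ = rω(d cosθ + r)/(d² + r² + 2dr cosθ).
d² + r² + 2dr cosθ = |CA|² = 0.030336 m²;  d cosθ + r = +0.034781 m.
|ω_lever| = |0.0786·10.16·+0.034781| / 0.030336 = 0.91539 rad/s.

0.915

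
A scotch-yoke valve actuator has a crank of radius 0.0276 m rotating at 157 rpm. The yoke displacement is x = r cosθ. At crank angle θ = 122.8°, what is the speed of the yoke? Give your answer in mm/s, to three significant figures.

381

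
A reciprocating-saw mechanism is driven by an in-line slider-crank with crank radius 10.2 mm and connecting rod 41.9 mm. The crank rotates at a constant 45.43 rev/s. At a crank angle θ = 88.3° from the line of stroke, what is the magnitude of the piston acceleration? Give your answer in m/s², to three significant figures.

ω = 2π·45.4 = 285.4 rad/s
x(θ) = r cosθ + √(L² − r² sin²θ); with ω constant, a = ω²·d²x/dθ².
d²x/dθ² = −r cosθ − r²(cos2θ)/√u − r⁴ sin²2θ/(4u^{3/2}),  u = L² − r² sin²θ = 0.00165166 m².
Substituting r = 0.0102 m, L = 0.0419 m, θ = 88.3°: d²x/dθ² = +0.0022528 m.
a = ω²·d²x/dθ² = (285.4)²·(+0.0022528) = +183.55 m/s²;  |a| = 183.55 m/s².

184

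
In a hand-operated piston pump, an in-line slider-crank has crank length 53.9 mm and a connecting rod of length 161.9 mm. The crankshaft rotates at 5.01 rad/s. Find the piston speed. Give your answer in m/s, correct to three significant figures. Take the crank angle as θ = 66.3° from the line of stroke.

0.282

ω = 5.01 rad/s
For an in-line slider-crank, x = r cosθ + √(L² − r² sin²θ), so v = −rω sinθ·[1 + r cosθ/√(L² − r² sin²θ)].
With r = 0.0539 m, L = 0.1619 m, θ = 66.3°: √(L² − r² sin²θ) = 0.15419 m.
v = −0.0539·5.01·0.91566·[1 + 0.0539·0.40195/0.15419] = -0.28201 m/s.
|v| = 0.28201 m/s.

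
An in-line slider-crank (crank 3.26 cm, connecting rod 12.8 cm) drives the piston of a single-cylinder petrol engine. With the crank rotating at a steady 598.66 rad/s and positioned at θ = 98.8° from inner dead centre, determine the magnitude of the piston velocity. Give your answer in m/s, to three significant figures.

ω = 598.7 rad/s
For an in-line slider-crank, x = r cosθ + √(L² − r² sin²θ), so v = −rω sinθ·[1 + r cosθ/√(L² − r² sin²θ)].
With r = 0.0326 m, L = 0.128 m, θ = 98.8°: √(L² − r² sin²θ) = 0.12388 m.
v = −0.0326·598.7·0.98823·[1 + 0.0326·-0.15299/0.12388] = -18.51 m/s.
|v| = 18.51 m/s.

18.5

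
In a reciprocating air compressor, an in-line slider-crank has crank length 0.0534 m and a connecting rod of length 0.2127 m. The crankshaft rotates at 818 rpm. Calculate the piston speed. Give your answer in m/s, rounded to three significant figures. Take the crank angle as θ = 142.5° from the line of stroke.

2.22

ω = 2π·818/60 = 85.66 rad/s
For an in-line slider-crank, x = r cosθ + √(L² − r² sin²θ), so v = −rω sinθ·[1 + r cosθ/√(L² − r² sin²θ)].
With r = 0.0534 m, L = 0.2127 m, θ = 142.5°: √(L² − r² sin²θ) = 0.2102 m.
v = −0.0534·85.66·0.60876·[1 + 0.0534·-0.79335/0.2102] = -2.2234 m/s.
|v| = 2.2234 m/s.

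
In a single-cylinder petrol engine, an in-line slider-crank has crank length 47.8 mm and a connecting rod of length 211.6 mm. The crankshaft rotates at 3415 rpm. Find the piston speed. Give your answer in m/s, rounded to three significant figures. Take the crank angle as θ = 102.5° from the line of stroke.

ω = 2π·3415/60 = 357.6 rad/s
For an in-line slider-crank, x = r cosθ + √(L² − r² sin²θ), so v = −rω sinθ·[1 + r cosθ/√(L² − r² sin²θ)].
With r = 0.0478 m, L = 0.2116 m, θ = 102.5°: √(L² − r² sin²θ) = 0.20639 m.
v = −0.0478·357.6·0.97630·[1 + 0.0478·-0.21644/0.20639] = -15.852 m/s.
|v| = 15.852 m/s.

15.9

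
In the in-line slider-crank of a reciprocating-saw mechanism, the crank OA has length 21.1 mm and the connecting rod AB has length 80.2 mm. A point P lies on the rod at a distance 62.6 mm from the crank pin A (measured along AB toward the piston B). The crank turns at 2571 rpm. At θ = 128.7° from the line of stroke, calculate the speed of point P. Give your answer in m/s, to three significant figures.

ω = 269.2 rad/s.  Crank-pin speed |V_A| = rω = 5.6808 m/s, perpendicular to OA.
Rod angle: sinφ = −(r/L) sinθ ⇒ φ = -11.849°; ω_rod = −rω cosθ/√(L²−r²sin²θ) = +45.252 rad/s.
V_P = V_A + ω_rod × AP, with AP = 0.0626 m along the rod.
Components: V_Px = −rω sinθ − a·ω_rod·sinφ = -3.8519 m/s;  V_Py = rω cosθ + a·ω_rod·cosφ = -0.77947 m/s.
|V_P| = √(V_Px² + V_Py²) = 3.9299 m/s.

3.93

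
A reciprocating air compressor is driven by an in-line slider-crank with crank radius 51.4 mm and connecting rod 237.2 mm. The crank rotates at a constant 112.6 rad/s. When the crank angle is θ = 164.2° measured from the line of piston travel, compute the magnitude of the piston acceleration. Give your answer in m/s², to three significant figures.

506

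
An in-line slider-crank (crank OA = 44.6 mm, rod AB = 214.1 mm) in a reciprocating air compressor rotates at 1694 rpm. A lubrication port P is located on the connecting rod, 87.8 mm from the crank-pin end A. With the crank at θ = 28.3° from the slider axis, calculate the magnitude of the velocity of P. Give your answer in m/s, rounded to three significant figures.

ω = 177.4 rad/s.  Crank-pin speed |V_A| = rω = 7.9118 m/s, perpendicular to OA.
Rod angle: sinφ = −(r/L) sinθ ⇒ φ = -5.668°; ω_rod = −rω cosθ/√(L²−r²sin²θ) = -32.697 rad/s.
V_P = V_A + ω_rod × AP, with AP = 0.0878 m along the rod.
Components: V_Px = −rω sinθ − a·ω_rod·sinφ = -4.0344 m/s;  V_Py = rω cosθ + a·ω_rod·cosφ = +4.1094 m/s.
|V_P| = √(V_Px² + V_Py²) = 5.7588 m/s.

5.76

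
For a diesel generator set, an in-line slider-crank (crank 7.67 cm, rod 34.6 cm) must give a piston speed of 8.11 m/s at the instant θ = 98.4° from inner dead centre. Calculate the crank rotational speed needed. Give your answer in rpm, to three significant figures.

For an in-line slider-crank, |v_piston| = rω|sinθ|·[1 + r cosθ/√(L² − r² sin²θ)].
With r = 0.0767 m, L = 0.346 m, θ = 98.4°: the bracketed kinematic factor |dx/dθ| = 0.073359 m.
ω = v/|dx/dθ| = 8.11/0.073359 = 110.55 rad/s.
N = 60ω/(2π) = 1055.7 rpm.

1060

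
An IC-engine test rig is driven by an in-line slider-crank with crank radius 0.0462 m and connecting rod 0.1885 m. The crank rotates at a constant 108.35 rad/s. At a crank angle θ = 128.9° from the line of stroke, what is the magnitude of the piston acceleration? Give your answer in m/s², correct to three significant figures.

ω = 108.3 rad/s
x(θ) = r cosθ + √(L² − r² sin²θ); with ω constant, a = ω²·d²x/dθ².
d²x/dθ² = −r cosθ − r²(cos2θ)/√u − r⁴ sin²2θ/(4u^{3/2}),  u = L² − r² sin²θ = 0.0342395 m².
Substituting r = 0.0462 m, L = 0.1885 m, θ = 128.9°: d²x/dθ² = +0.031278 m.
a = ω²·d²x/dθ² = (108.3)²·(+0.031278) = +367.19 m/s²;  |a| = 367.19 m/s².

367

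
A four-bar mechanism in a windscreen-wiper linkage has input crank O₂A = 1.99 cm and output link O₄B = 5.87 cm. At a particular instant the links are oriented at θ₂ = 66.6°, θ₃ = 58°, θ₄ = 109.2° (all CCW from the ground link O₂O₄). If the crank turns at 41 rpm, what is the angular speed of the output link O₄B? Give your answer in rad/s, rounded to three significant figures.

0.279

ω₂ = 4.294 rad/s (from 41 rpm).
Differentiating the loop-closure r₂e^{iθ₂}+r₃e^{iθ₃}=r₁+r₄e^{iθ₄} gives r₂ω₂e^{iθ₂}+r₃ω₃e^{iθ₃}=r₄ω₄e^{iθ₄}.
Eliminating the other unknown: ω₄ = r₂ω₂ sin(θ₂−θ₃) / [r₄ sin(θ₄−θ₃)].
Numerator sine = +0.14954; denominator sine = +0.77934.
Result = 0.0199·4.294·(+0.14954) / (0.0587·(+0.77934)) = +0.27928 rad/s; magnitude 0.27928 rad/s.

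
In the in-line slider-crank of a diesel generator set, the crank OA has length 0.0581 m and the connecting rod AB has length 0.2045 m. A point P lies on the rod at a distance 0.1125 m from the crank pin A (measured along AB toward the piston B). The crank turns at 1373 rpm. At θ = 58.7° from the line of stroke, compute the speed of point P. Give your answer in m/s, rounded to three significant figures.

7.98

ω = 143.8 rad/s.  Crank-pin speed |V_A| = rω = 8.3536 m/s, perpendicular to OA.
Rod angle: sinφ = −(r/L) sinθ ⇒ φ = -14.049°; ω_rod = −rω cosθ/√(L²−r²sin²θ) = -21.876 rad/s.
V_P = V_A + ω_rod × AP, with AP = 0.1125 m along the rod.
Components: V_Px = −rω sinθ − a·ω_rod·sinφ = -7.7353 m/s;  V_Py = rω cosθ + a·ω_rod·cosφ = +1.9524 m/s.
|V_P| = √(V_Px² + V_Py²) = 7.9779 m/s.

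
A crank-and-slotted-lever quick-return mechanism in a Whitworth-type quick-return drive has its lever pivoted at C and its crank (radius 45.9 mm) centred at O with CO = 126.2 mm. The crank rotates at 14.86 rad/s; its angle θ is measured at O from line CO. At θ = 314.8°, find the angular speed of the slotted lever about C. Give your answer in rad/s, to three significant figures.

ω = 14.86 rad/s
Crank pin A relative to C: A = (d + r cosθ, r sinθ); lever angle φ = atan2(r sinθ, d + r cosθ).
Differentiating tanφ: φ̇ = rω(d cosθ + r)/(d² + r² + 2dr cosθ).
d² + r² + 2dr cosθ = |CA|² = 0.0261966 m²;  d cosθ + r = +0.13482 m.
|ω_lever| = |0.0459·14.86·+0.13482| / 0.0261966 = 3.5104 rad/s.

3.51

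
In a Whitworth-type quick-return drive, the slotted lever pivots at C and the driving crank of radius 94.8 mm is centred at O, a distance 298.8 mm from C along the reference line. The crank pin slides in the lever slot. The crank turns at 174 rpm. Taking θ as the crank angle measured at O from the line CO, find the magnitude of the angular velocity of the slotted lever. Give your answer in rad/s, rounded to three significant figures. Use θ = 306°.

3.55

ω = 18.22 rad/s (from 174 rpm).
Crank pin A relative to C: A = (d + r cosθ, r sinθ); lever angle φ = atan2(r sinθ, d + r cosθ).
Differentiating tanφ: φ̇ = rω(d cosθ + r)/(d² + r² + 2dr cosθ).
d² + r² + 2dr cosθ = |CA|² = 0.131568 m²;  d cosθ + r = +0.27043 m.
|ω_lever| = |0.0948·18.22·+0.27043| / 0.131568 = 3.5505 rad/s.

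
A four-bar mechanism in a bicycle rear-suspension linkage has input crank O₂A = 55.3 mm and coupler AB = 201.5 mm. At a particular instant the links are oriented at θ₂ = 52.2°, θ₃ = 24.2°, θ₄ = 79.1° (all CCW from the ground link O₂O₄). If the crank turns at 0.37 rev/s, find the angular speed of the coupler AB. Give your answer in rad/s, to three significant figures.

0.353

ω₂ = 2.325 rad/s (from 0.37 rev/s).
Differentiating the loop-closure r₂e^{iθ₂}+r₃e^{iθ₃}=r₁+r₄e^{iθ₄} gives r₂ω₂e^{iθ₂}+r₃ω₃e^{iθ₃}=r₄ω₄e^{iθ₄}.
Eliminating the other unknown: ω₃ = r₂ω₂ sin(θ₄−θ₂) / [r₃ sin(θ₃−θ₄)].
Numerator sine = +0.45243; denominator sine = -0.81815.
Result = 0.0553·2.325·(+0.45243) / (0.2015·(-0.81815)) = -0.35282 rad/s; magnitude 0.35282 rad/s.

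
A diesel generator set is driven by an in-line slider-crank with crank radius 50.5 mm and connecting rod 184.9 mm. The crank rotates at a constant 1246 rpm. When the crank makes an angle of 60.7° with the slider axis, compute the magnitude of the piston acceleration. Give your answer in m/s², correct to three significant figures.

ω = 2π·1246/60 = 130.5 rad/s
x(θ) = r cosθ + √(L² − r² sin²θ); with ω constant, a = ω²·d²x/dθ².
d²x/dθ² = −r cosθ − r²(cos2θ)/√u − r⁴ sin²2θ/(4u^{3/2}),  u = L² − r² sin²θ = 0.0322485 m².
Substituting r = 0.0505 m, L = 0.1849 m, θ = 60.7°: d²x/dθ² = -0.017519 m.
a = ω²·d²x/dθ² = (130.5)²·(-0.017519) = -298.27 m/s²;  |a| = 298.27 m/s².

298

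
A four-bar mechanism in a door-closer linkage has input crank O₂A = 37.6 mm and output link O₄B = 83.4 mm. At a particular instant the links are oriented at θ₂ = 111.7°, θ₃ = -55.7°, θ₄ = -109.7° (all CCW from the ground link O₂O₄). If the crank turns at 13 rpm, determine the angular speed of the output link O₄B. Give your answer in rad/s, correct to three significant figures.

ω₂ = 1.361 rad/s (from 13 rpm).
Differentiating the loop-closure r₂e^{iθ₂}+r₃e^{iθ₃}=r₁+r₄e^{iθ₄} gives r₂ω₂e^{iθ₂}+r₃ω₃e^{iθ₃}=r₄ω₄e^{iθ₄}.
Eliminating the other unknown: ω₄ = r₂ω₂ sin(θ₂−θ₃) / [r₄ sin(θ₄−θ₃)].
Numerator sine = +0.21814; denominator sine = -0.80902.
Result = 0.0376·1.361·(+0.21814) / (0.0834·(-0.80902)) = -0.16549 rad/s; magnitude 0.16549 rad/s.

0.165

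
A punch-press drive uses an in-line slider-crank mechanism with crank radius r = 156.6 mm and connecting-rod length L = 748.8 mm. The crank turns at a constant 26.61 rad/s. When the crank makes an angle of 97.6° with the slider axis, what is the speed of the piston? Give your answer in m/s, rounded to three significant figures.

4.01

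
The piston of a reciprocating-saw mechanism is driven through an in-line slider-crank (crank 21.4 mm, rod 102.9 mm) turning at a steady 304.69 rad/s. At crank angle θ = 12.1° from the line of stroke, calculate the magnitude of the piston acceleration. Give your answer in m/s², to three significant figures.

2320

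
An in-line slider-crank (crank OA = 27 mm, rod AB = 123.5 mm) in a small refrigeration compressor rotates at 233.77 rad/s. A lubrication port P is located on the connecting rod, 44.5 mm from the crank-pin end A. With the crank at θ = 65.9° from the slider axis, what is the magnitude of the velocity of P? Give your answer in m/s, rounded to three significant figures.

6.17

ω = 233.8 rad/s.  Crank-pin speed |V_A| = rω = 6.3118 m/s, perpendicular to OA.
Rod angle: sinφ = −(r/L) sinθ ⇒ φ = -11.512°; ω_rod = −rω cosθ/√(L²−r²sin²θ) = -21.297 rad/s.
V_P = V_A + ω_rod × AP, with AP = 0.0445 m along the rod.
Components: V_Px = −rω sinθ − a·ω_rod·sinφ = -5.9508 m/s;  V_Py = rω cosθ + a·ω_rod·cosφ = +1.6486 m/s.
|V_P| = √(V_Px² + V_Py²) = 6.1749 m/s.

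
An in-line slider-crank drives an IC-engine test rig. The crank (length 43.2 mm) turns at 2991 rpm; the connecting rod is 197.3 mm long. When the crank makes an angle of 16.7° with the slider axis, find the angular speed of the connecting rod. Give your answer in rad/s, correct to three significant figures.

ω = 313.2 rad/s (converted from 2991 rpm).
The rod makes angle φ with the slider axis where L sinφ = r sinθ; differentiating, L cosφ·φ̇ = r ω cosθ.
L cosφ = √(L² − r² sin²θ) = 0.19691 m.
|ω_rod| = r ω |cosθ| / √(L² − r² sin²θ) = 0.0432·313.2·0.95782/0.19691 = 65.819 rad/s.

65.8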